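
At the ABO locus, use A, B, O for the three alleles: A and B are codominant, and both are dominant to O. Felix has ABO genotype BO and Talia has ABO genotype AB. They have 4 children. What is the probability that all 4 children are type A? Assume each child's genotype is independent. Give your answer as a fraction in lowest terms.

ABO cross BO × AB → 1/4 A, 1/2 B, 1/4 AB.
So P(type A) = 1/4 per child.
All 4 independent: (1/4)^4 = 1/256.

1/256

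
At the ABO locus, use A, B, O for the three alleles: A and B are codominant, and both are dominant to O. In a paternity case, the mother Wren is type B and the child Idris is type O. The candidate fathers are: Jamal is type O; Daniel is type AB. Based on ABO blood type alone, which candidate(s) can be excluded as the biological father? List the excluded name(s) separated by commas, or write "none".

Daniel

A candidate is excluded only if no genotype consistent with his phenotype could produce a type O child with a type B mother.
Daniel (type AB): no genotype consistent with that phenotype can produce a type-O child with a type-B mother.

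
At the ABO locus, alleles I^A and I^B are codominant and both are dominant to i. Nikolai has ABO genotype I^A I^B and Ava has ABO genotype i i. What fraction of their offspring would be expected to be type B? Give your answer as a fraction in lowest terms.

ABO cross I^A I^B × i i → offspring phenotypes: 1/2 A, 1/2 B.
So P(type B) = 1/2.

1/2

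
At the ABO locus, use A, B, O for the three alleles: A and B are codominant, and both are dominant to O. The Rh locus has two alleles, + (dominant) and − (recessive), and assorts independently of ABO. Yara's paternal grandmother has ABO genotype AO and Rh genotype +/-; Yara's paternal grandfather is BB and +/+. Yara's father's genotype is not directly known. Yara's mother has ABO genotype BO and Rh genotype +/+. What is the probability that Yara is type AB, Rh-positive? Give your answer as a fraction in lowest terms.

Yara's father's ABO genotype from AO × BB: 1/2 AB, 1/2 BO.
Crossing each possibility with the mother BO and summing P(type AB): 1/2·1/4 + 1/2·0 = 1/8.
Similarly for Rh via the father's Rh distribution: P(Rh+) = 1.
Independent loci: 1/8 × 1 = 1/8.

1/8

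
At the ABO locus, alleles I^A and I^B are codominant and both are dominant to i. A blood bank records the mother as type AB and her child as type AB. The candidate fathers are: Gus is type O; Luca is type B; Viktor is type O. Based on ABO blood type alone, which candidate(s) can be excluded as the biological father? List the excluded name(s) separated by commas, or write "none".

Gus, Viktor

A candidate is excluded only if no genotype consistent with his phenotype could produce a type AB child with a type AB mother.
Gus (type O): no genotype consistent with that phenotype can produce a type-AB child with a type-AB mother.
Viktor (type O): no genotype consistent with that phenotype can produce a type-AB child with a type-AB mother.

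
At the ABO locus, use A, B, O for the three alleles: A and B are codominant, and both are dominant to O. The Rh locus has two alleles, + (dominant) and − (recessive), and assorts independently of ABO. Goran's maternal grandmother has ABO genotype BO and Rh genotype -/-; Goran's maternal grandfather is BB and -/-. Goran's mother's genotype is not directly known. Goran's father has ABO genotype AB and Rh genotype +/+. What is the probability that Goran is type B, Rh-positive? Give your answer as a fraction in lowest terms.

1/2

Goran's mother's ABO genotype from BO × BB: 1/2 BB, 1/2 BO.
Crossing each possibility with the father AB and summing P(type B): 1/2·1/2 + 1/2·1/2 = 1/2.
Similarly for Rh via the mother's Rh distribution: P(Rh+) = 1.
Independent loci: 1/2 × 1 = 1/2.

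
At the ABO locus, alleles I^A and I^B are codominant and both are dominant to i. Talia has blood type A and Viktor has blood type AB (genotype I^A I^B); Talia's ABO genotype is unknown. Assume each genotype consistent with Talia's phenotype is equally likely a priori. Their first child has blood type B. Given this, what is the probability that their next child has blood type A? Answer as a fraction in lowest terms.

Possible genotypes: Talia ∈ {I^A I^A, I^A i}; Viktor ∈ {I^A I^B}.
Weight each parental genotype pair by prior × P(type-B child):
  I^A i × I^A I^B: posterior weight 1; P(next child type A) = 1/2.
Weighted sum = 1/2.

1/2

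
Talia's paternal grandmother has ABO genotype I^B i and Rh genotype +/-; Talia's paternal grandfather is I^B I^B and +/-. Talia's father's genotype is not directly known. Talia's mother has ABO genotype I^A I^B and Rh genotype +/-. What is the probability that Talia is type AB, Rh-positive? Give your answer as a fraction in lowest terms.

Talia's father's ABO genotype from I^B i × I^B I^B: 1/2 I^B I^B, 1/2 I^B i.
Crossing each possibility with the mother I^A I^B and summing P(type AB): 1/2·1/2 + 1/2·1/4 = 3/8.
Similarly for Rh via the father's Rh distribution: P(Rh+) = 3/4.
Independent loci: 3/8 × 3/4 = 9/32.

9/32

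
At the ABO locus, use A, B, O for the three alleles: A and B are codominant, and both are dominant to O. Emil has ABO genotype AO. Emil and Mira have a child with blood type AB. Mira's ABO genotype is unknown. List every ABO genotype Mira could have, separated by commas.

For each candidate genotype of Mira, check whether crossing it with AO can produce every observed child phenotype.
  AA → possible child types {A} ✗
  AB → possible child types {A, B, AB} ✓
  AO → possible child types {O, A} ✗
  BB → possible child types {B, AB} ✓
  BO → possible child types {O, A, B, AB} ✓
  OO → possible child types {O, A} ✗

AB, BB, BO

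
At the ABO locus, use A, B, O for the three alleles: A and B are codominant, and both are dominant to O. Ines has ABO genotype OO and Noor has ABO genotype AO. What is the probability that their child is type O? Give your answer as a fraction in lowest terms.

1/2

ABO cross OO × AO → offspring phenotypes: 1/2 O, 1/2 A.
So P(type O) = 1/2.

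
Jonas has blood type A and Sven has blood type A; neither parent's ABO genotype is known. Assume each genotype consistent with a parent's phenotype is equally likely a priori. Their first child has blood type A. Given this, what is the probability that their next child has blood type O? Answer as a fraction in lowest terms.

1/20

Possible genotypes: Jonas ∈ {AA, AO}; Sven ∈ {AA, AO}.
Weight each parental genotype pair by prior × P(type-A child):
  AA × AA: posterior weight 4/15; P(next child type O) = 0.
  AA × AO: posterior weight 4/15; P(next child type O) = 0.
  AO × AA: posterior weight 4/15; P(next child type O) = 0.
  AO × AO: posterior weight 1/5; P(next child type O) = 1/4.
Weighted sum = 1/20.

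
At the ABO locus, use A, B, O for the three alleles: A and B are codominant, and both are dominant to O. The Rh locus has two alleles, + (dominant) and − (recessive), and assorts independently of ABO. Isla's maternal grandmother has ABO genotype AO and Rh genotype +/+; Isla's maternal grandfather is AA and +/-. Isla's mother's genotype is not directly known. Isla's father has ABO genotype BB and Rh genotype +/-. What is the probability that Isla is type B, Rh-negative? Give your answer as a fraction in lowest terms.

Isla's mother's ABO genotype from AO × AA: 1/2 AA, 1/2 AO.
Crossing each possibility with the father BB and summing P(type B): 1/2·0 + 1/2·1/2 = 1/4.
Similarly for Rh via the mother's Rh distribution: P(Rh-) = 1/8.
Independent loci: 1/4 × 1/8 = 1/32.

1/32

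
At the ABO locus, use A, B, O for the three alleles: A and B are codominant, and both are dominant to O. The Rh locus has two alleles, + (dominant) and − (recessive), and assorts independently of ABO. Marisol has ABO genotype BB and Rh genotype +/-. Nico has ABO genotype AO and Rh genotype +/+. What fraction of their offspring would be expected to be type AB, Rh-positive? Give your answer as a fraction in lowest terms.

ABO cross BB × AO → offspring phenotypes: 1/2 B, 1/2 AB.
Rh cross +/- × +/+ → 1 Rh+.
Independent loci: P(type AB, Rh-positive) = 1/2 × 1 = 1/2.

1/2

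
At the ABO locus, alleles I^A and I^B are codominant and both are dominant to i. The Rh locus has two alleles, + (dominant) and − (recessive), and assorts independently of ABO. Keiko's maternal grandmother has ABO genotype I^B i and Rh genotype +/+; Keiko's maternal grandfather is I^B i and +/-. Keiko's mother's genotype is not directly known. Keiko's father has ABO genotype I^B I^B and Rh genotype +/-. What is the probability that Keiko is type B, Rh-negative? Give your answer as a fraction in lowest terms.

Keiko's mother's ABO genotype from I^B i × I^B i: 1/4 I^B I^B, 1/2 I^B i, 1/4 i i.
Crossing each possibility with the father I^B I^B and summing P(type B): 1/4·1 + 1/2·1 + 1/4·1 = 1.
Similarly for Rh via the mother's Rh distribution: P(Rh-) = 1/8.
Independent loci: 1 × 1/8 = 1/8.

1/8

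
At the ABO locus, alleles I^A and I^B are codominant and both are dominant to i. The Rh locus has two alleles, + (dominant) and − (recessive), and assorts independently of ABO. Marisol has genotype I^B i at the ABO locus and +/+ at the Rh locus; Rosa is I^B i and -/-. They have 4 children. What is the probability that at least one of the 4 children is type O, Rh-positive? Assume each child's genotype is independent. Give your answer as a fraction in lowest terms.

ABO cross I^B i × I^B i → 1/4 O, 3/4 B.
Rh cross +/+ × -/- → 1 Rh+; so P(type O, Rh-positive) = 1/4 × 1 = 1/4 per child.
P(none) = (3/4)^4 = 81/256; P(at least one) = 1 − 81/256 = 175/256.

175/256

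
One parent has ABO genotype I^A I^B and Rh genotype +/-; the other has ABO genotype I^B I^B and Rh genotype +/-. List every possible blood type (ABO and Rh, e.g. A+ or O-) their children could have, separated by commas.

B+, B-, AB+, AB-

Gametes from I^A I^B × I^B I^B give offspring ABO genotypes I^A I^B, I^B I^B, i.e. phenotypes B, AB.
Rh cross +/- × +/- → phenotypes Rh+, Rh-.
Combining independently: B+, B-, AB+, AB-.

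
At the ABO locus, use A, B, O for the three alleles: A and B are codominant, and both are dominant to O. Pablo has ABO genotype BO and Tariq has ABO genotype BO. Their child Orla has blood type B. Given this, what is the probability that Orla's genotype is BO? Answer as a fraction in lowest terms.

Cross BO × BO → 1/4 BB, 1/2 BO, 1/4 OO.
Type-B genotypes among offspring: BB (1/4), BO (1/2); total 3/4.
P(BO | type B) = (1/2) / (3/4) = 2/3.

2/3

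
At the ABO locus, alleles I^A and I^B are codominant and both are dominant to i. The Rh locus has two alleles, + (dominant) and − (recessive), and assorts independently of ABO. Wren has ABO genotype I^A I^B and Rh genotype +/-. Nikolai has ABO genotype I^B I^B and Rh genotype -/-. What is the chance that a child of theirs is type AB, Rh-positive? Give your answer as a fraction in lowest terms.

ABO cross I^A I^B × I^B I^B → offspring phenotypes: 1/2 B, 1/2 AB.
Rh cross +/- × -/- → 1/2 Rh+, 1/2 Rh-.
Independent loci: P(type AB, Rh-positive) = 1/2 × 1/2 = 1/4.

1/4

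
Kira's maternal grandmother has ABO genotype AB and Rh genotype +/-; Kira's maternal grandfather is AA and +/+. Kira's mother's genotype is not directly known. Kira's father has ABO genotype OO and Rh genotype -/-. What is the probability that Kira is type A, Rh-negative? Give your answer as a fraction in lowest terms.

3/16

Kira's mother's ABO genotype from AB × AA: 1/2 AA, 1/2 AB.
Crossing each possibility with the father OO and summing P(type A): 1/2·1 + 1/2·1/2 = 3/4.
Similarly for Rh via the mother's Rh distribution: P(Rh-) = 1/4.
Independent loci: 3/4 × 1/4 = 3/16.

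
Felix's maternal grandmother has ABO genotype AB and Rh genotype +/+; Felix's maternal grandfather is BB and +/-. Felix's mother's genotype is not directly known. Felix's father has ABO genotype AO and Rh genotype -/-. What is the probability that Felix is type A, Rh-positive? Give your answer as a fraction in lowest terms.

3/16

Felix's mother's ABO genotype from AB × BB: 1/2 AB, 1/2 BB.
Crossing each possibility with the father AO and summing P(type A): 1/2·1/2 + 1/2·0 = 1/4.
Similarly for Rh via the mother's Rh distribution: P(Rh+) = 3/4.
Independent loci: 1/4 × 3/4 = 3/16.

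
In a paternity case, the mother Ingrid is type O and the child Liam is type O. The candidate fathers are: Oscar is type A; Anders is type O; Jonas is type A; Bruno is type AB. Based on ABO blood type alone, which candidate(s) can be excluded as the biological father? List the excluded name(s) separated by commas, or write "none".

A candidate is excluded only if no genotype consistent with his phenotype could produce a type O child with a type O mother.
Bruno (type AB): no genotype consistent with that phenotype can produce a type-O child with a type-O mother.

Bruno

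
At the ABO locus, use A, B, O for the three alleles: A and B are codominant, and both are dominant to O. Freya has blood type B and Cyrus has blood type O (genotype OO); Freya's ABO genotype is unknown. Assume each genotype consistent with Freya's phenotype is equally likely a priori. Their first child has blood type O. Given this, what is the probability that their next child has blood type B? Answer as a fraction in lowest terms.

Possible genotypes: Freya ∈ {BB, BO}; Cyrus ∈ {OO}.
Weight each parental genotype pair by prior × P(type-O child):
  BO × OO: posterior weight 1; P(next child type B) = 1/2.
Weighted sum = 1/2.

1/2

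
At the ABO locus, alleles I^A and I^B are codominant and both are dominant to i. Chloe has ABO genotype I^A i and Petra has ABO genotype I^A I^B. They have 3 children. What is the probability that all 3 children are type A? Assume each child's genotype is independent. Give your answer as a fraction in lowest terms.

1/8

ABO cross I^A i × I^A I^B → 1/2 A, 1/4 B, 1/4 AB.
So P(type A) = 1/2 per child.
All 3 independent: (1/2)^3 = 1/8.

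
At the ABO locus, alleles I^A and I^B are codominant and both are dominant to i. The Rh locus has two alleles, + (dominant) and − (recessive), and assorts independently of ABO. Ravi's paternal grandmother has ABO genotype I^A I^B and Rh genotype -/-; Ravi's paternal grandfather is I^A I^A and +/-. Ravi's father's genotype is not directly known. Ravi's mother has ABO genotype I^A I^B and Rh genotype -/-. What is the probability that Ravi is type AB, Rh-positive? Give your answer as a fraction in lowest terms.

Ravi's father's ABO genotype from I^A I^B × I^A I^A: 1/2 I^A I^A, 1/2 I^A I^B.
Crossing each possibility with the mother I^A I^B and summing P(type AB): 1/2·1/2 + 1/2·1/2 = 1/2.
Similarly for Rh via the father's Rh distribution: P(Rh+) = 1/4.
Independent loci: 1/2 × 1/4 = 1/8.

1/8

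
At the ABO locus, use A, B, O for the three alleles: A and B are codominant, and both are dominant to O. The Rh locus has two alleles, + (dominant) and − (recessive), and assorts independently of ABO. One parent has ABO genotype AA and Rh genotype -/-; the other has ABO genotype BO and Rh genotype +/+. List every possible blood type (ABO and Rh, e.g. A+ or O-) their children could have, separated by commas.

Gametes from AA × BO give offspring ABO genotypes AB, AO, i.e. phenotypes A, AB.
Rh cross -/- × +/+ → phenotypes Rh+.
Combining independently: A+, AB+.

A+, AB+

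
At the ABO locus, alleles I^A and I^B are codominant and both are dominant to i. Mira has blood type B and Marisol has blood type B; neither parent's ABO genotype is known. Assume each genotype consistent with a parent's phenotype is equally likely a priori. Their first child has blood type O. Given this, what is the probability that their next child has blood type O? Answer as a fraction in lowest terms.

1/4

Possible genotypes: Mira ∈ {I^B I^B, I^B i}; Marisol ∈ {I^B I^B, I^B i}.
Weight each parental genotype pair by prior × P(type-O child):
  I^B i × I^B i: posterior weight 1; P(next child type O) = 1/4.
Weighted sum = 1/4.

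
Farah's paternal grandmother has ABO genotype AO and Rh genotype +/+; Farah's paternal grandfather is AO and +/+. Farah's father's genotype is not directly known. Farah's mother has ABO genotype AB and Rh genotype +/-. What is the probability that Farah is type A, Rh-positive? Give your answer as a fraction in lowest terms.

1/2

Farah's father's ABO genotype from AO × AO: 1/4 AA, 1/2 AO, 1/4 OO.
Crossing each possibility with the mother AB and summing P(type A): 1/4·1/2 + 1/2·1/2 + 1/4·1/2 = 1/2.
Similarly for Rh via the father's Rh distribution: P(Rh+) = 1.
Independent loci: 1/2 × 1 = 1/2.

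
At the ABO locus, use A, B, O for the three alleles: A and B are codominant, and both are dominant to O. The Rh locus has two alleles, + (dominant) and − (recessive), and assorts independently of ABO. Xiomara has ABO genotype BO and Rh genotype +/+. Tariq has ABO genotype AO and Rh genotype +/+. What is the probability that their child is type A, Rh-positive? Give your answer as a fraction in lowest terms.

ABO cross BO × AO → offspring phenotypes: 1/4 O, 1/4 A, 1/4 B, 1/4 AB.
Rh cross +/+ × +/+ → 1 Rh+.
Independent loci: P(type A, Rh-positive) = 1/4 × 1 = 1/4.

1/4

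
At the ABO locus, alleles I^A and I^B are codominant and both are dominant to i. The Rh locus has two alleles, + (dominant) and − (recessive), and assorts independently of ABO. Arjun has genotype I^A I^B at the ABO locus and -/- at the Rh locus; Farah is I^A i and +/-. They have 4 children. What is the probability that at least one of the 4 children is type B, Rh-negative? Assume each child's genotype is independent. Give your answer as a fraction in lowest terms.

ABO cross I^A I^B × I^A i → 1/2 A, 1/4 B, 1/4 AB.
Rh cross -/- × +/- → 1/2 Rh+, 1/2 Rh-; so P(type B, Rh-negative) = 1/4 × 1/2 = 1/8 per child.
P(none) = (7/8)^4 = 2401/4096; P(at least one) = 1 − 2401/4096 = 1695/4096.

1695/4096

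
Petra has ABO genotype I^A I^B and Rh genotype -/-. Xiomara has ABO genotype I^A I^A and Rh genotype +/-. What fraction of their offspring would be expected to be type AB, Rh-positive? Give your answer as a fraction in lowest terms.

ABO cross I^A I^B × I^A I^A → offspring phenotypes: 1/2 A, 1/2 AB.
Rh cross -/- × +/- → 1/2 Rh+, 1/2 Rh-.
Independent loci: P(type AB, Rh-positive) = 1/2 × 1/2 = 1/4.

1/4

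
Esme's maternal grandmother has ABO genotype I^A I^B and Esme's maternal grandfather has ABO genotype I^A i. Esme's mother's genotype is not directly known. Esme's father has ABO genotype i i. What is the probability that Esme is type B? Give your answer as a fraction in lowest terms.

1/4

Esme's mother's ABO genotype from I^A I^B × I^A i: 1/4 I^A I^A, 1/4 I^A I^B, 1/4 I^A i, 1/4 I^B i.
Crossing each possibility with the father i i and summing P(type B): 1/4·0 + 1/4·1/2 + 1/4·0 + 1/4·1/2 = 1/4.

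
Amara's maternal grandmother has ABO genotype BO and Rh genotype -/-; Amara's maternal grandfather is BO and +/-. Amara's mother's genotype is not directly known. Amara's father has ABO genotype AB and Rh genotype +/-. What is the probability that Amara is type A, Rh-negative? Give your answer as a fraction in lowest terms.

3/32

Amara's mother's ABO genotype from BO × BO: 1/4 BB, 1/2 BO, 1/4 OO.
Crossing each possibility with the father AB and summing P(type A): 1/4·0 + 1/2·1/4 + 1/4·1/2 = 1/4.
Similarly for Rh via the mother's Rh distribution: P(Rh-) = 3/8.
Independent loci: 1/4 × 3/8 = 3/32.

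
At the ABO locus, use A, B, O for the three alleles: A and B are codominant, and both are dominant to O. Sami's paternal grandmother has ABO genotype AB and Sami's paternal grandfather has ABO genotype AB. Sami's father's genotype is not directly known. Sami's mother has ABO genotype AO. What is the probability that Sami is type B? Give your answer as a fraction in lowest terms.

Sami's father's ABO genotype from AB × AB: 1/4 AA, 1/2 AB, 1/4 BB.
Crossing each possibility with the mother AO and summing P(type B): 1/4·0 + 1/2·1/4 + 1/4·1/2 = 1/4.

1/4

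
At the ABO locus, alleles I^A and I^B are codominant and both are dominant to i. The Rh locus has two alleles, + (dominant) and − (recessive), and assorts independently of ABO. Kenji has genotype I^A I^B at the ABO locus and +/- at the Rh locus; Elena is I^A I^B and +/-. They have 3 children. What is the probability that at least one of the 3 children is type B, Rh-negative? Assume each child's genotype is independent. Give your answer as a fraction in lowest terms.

ABO cross I^A I^B × I^A I^B → 1/4 A, 1/4 B, 1/2 AB.
Rh cross +/- × +/- → 3/4 Rh+, 1/4 Rh-; so P(type B, Rh-negative) = 1/4 × 1/4 = 1/16 per child.
P(none) = (15/16)^3 = 3375/4096; P(at least one) = 1 − 3375/4096 = 721/4096.

721/4096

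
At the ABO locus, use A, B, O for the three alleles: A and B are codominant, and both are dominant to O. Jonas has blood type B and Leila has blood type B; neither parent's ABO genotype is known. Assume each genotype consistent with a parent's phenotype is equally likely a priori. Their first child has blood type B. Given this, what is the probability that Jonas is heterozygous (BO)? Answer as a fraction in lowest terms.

7/15

Possible genotypes: Jonas ∈ {BB, BO}; Leila ∈ {BB, BO}.
Weight each parental genotype pair by prior × P(type-B child):
  BB × BB: posterior weight 4/15.
  BB × BO: posterior weight 4/15.
  BO × BB: posterior weight 4/15.
  BO × BO: posterior weight 1/5.
Sum the posterior weight over pairs where Jonas is BO: 7/15.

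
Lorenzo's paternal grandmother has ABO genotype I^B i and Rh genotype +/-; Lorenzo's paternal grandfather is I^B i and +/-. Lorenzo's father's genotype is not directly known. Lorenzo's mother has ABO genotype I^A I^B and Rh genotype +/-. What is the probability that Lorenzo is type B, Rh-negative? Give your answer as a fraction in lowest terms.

1/8

Lorenzo's father's ABO genotype from I^B i × I^B i: 1/4 I^B I^B, 1/2 I^B i, 1/4 i i.
Crossing each possibility with the mother I^A I^B and summing P(type B): 1/4·1/2 + 1/2·1/2 + 1/4·1/2 = 1/2.
Similarly for Rh via the father's Rh distribution: P(Rh-) = 1/4.
Independent loci: 1/2 × 1/4 = 1/8.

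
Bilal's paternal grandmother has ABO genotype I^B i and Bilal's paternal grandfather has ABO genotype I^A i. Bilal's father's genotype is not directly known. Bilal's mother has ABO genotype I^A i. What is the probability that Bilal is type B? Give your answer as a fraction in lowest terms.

Bilal's father's ABO genotype from I^B i × I^A i: 1/4 I^A I^B, 1/4 I^A i, 1/4 I^B i, 1/4 i i.
Crossing each possibility with the mother I^A i and summing P(type B): 1/4·1/4 + 1/4·0 + 1/4·1/4 + 1/4·0 = 1/8.

1/8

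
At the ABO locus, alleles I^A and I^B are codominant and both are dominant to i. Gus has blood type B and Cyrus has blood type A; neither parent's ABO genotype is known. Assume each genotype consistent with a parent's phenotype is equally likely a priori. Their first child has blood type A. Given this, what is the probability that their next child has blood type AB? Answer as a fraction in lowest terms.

5/12

Possible genotypes: Gus ∈ {I^B I^B, I^B i}; Cyrus ∈ {I^A I^A, I^A i}.
Weight each parental genotype pair by prior × P(type-A child):
  I^B i × I^A I^A: posterior weight 2/3; P(next child type AB) = 1/2.
  I^B i × I^A i: posterior weight 1/3; P(next child type AB) = 1/4.
Weighted sum = 5/12.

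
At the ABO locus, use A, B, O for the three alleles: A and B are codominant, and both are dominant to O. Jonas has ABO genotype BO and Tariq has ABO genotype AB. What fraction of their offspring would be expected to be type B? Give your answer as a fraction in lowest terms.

1/2

ABO cross BO × AB → offspring phenotypes: 1/4 A, 1/2 B, 1/4 AB.
So P(type B) = 1/2.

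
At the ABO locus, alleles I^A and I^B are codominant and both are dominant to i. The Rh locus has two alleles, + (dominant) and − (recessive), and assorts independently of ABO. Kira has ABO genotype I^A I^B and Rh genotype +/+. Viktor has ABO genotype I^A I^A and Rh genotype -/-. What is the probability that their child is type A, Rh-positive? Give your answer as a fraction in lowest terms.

ABO cross I^A I^B × I^A I^A → offspring phenotypes: 1/2 A, 1/2 AB.
Rh cross +/+ × -/- → 1 Rh+.
Independent loci: P(type A, Rh-positive) = 1/2 × 1 = 1/2.

1/2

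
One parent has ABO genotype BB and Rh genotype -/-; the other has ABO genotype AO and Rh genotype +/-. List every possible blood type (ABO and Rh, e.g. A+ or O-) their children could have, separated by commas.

Gametes from BB × AO give offspring ABO genotypes AB, BO, i.e. phenotypes B, AB.
Rh cross -/- × +/- → phenotypes Rh+, Rh-.
Combining independently: B+, B-, AB+, AB-.

B+, B-, AB+, AB-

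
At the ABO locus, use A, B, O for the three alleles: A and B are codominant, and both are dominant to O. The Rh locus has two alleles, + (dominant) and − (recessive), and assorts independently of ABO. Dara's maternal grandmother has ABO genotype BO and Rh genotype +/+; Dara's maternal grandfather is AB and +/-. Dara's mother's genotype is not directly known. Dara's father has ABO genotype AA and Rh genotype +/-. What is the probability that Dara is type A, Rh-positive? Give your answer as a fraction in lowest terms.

7/16

Dara's mother's ABO genotype from BO × AB: 1/4 AB, 1/4 AO, 1/4 BB, 1/4 BO.
Crossing each possibility with the father AA and summing P(type A): 1/4·1/2 + 1/4·1 + 1/4·0 + 1/4·1/2 = 1/2.
Similarly for Rh via the mother's Rh distribution: P(Rh+) = 7/8.
Independent loci: 1/2 × 7/8 = 7/16.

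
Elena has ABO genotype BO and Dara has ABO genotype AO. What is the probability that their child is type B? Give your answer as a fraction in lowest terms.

ABO cross BO × AO → offspring phenotypes: 1/4 O, 1/4 A, 1/4 B, 1/4 AB.
So P(type B) = 1/4.

1/4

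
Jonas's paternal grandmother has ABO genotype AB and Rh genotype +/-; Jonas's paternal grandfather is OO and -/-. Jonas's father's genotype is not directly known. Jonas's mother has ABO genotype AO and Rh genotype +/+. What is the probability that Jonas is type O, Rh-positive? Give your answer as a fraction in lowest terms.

1/4

Jonas's father's ABO genotype from AB × OO: 1/2 AO, 1/2 BO.
Crossing each possibility with the mother AO and summing P(type O): 1/2·1/4 + 1/2·1/4 = 1/4.
Similarly for Rh via the father's Rh distribution: P(Rh+) = 1.
Independent loci: 1/4 × 1 = 1/4.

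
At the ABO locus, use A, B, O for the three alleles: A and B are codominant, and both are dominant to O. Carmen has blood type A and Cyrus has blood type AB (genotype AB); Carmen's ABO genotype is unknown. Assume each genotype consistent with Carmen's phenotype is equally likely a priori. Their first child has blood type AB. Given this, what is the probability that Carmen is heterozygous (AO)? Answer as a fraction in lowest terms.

1/3

Possible genotypes: Carmen ∈ {AA, AO}; Cyrus ∈ {AB}.
Weight each parental genotype pair by prior × P(type-AB child):
  AA × AB: posterior weight 2/3.
  AO × AB: posterior weight 1/3.
Sum the posterior weight over pairs where Carmen is AO: 1/3.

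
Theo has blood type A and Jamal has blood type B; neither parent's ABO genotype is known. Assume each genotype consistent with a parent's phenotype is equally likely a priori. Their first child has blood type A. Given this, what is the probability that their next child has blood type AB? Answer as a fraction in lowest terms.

Possible genotypes: Theo ∈ {AA, AO}; Jamal ∈ {BB, BO}.
Weight each parental genotype pair by prior × P(type-A child):
  AA × BO: posterior weight 2/3; P(next child type AB) = 1/2.
  AO × BO: posterior weight 1/3; P(next child type AB) = 1/4.
Weighted sum = 5/12.

5/12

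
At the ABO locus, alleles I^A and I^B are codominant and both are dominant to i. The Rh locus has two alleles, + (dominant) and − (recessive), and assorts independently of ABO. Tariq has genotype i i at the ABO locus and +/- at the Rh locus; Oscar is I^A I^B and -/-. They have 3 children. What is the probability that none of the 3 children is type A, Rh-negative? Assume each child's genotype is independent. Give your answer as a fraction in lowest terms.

27/64

ABO cross i i × I^A I^B → 1/2 A, 1/2 B.
Rh cross +/- × -/- → 1/2 Rh+, 1/2 Rh-; so P(type A, Rh-negative) = 1/2 × 1/2 = 1/4 per child.
P(not type A, Rh-negative) = 3/4 for one child; (3/4)^3 = 27/64.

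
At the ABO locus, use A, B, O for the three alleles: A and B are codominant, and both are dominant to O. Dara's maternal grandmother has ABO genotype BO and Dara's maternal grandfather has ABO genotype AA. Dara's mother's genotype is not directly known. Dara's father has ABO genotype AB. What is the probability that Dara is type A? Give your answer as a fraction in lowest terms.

3/8

Dara's mother's ABO genotype from BO × AA: 1/2 AB, 1/2 AO.
Crossing each possibility with the father AB and summing P(type A): 1/2·1/4 + 1/2·1/2 = 3/8.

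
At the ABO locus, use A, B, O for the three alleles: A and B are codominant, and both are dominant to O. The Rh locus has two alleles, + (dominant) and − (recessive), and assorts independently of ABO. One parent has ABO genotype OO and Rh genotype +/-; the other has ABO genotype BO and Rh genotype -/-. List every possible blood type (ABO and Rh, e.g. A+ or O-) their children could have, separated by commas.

O+, O-, B+, B-

Gametes from OO × BO give offspring ABO genotypes BO, OO, i.e. phenotypes O, B.
Rh cross +/- × -/- → phenotypes Rh+, Rh-.
Combining independently: O+, O-, B+, B-.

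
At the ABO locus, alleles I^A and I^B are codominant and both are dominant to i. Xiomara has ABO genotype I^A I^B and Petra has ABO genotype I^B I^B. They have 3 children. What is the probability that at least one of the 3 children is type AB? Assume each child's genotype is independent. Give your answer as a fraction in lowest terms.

7/8

ABO cross I^A I^B × I^B I^B → 1/2 B, 1/2 AB.
So P(type AB) = 1/2 per child.
P(none) = (1/2)^3 = 1/8; P(at least one) = 1 − 1/8 = 7/8.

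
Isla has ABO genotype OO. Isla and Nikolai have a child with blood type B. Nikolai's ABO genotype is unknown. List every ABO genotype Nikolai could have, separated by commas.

For each candidate genotype of Nikolai, check whether crossing it with OO can produce every observed child phenotype.
  AA → possible child types {A} ✗
  AB → possible child types {A, B} ✓
  AO → possible child types {O, A} ✗
  BB → possible child types {B} ✓
  BO → possible child types {O, B} ✓
  OO → possible child types {O} ✗

AB, BB, BO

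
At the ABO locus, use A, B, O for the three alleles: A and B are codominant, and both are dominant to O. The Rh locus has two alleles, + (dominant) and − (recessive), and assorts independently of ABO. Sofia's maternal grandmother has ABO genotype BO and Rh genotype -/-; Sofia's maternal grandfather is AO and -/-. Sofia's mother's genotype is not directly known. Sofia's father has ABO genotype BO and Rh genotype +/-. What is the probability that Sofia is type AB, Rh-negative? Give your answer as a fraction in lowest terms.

1/16

Sofia's mother's ABO genotype from BO × AO: 1/4 AB, 1/4 AO, 1/4 BO, 1/4 OO.
Crossing each possibility with the father BO and summing P(type AB): 1/4·1/4 + 1/4·1/4 + 1/4·0 + 1/4·0 = 1/8.
Similarly for Rh via the mother's Rh distribution: P(Rh-) = 1/2.
Independent loci: 1/8 × 1/2 = 1/16.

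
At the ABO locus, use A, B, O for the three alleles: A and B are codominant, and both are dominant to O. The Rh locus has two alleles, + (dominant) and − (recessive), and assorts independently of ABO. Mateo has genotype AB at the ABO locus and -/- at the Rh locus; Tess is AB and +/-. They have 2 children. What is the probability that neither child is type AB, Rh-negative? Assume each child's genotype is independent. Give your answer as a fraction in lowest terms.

ABO cross AB × AB → 1/4 A, 1/4 B, 1/2 AB.
Rh cross -/- × +/- → 1/2 Rh+, 1/2 Rh-; so P(type AB, Rh-negative) = 1/2 × 1/2 = 1/4 per child.
P(not type AB, Rh-negative) = 3/4 for one child; (3/4)^2 = 9/16.

9/16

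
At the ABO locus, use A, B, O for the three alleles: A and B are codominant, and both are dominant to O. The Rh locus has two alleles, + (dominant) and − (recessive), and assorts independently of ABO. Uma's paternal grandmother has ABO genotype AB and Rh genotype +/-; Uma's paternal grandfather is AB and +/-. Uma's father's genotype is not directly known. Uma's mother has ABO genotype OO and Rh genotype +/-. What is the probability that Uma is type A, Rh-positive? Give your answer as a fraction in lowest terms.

Uma's father's ABO genotype from AB × AB: 1/4 AA, 1/2 AB, 1/4 BB.
Crossing each possibility with the mother OO and summing P(type A): 1/4·1 + 1/2·1/2 + 1/4·0 = 1/2.
Similarly for Rh via the father's Rh distribution: P(Rh+) = 3/4.
Independent loci: 1/2 × 3/4 = 3/8.

3/8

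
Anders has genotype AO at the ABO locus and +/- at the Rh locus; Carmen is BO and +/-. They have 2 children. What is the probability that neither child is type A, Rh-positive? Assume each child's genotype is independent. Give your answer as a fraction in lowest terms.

ABO cross AO × BO → 1/4 O, 1/4 A, 1/4 B, 1/4 AB.
Rh cross +/- × +/- → 3/4 Rh+, 1/4 Rh-; so P(type A, Rh-positive) = 1/4 × 3/4 = 3/16 per child.
P(not type A, Rh-positive) = 13/16 for one child; (13/16)^2 = 169/256.

169/256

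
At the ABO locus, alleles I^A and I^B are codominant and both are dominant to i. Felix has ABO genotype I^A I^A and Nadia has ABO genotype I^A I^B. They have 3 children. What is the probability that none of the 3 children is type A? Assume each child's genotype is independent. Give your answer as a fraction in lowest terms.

ABO cross I^A I^A × I^A I^B → 1/2 A, 1/2 AB.
So P(type A) = 1/2 per child.
P(not type A) = 1/2 for one child; (1/2)^3 = 1/8.

1/8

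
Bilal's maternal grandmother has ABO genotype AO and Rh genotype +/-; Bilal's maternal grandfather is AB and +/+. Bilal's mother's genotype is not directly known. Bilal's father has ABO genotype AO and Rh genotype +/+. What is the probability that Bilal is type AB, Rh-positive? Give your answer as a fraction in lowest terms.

Bilal's mother's ABO genotype from AO × AB: 1/4 AA, 1/4 AB, 1/4 AO, 1/4 BO.
Crossing each possibility with the father AO and summing P(type AB): 1/4·0 + 1/4·1/4 + 1/4·0 + 1/4·1/4 = 1/8.
Similarly for Rh via the mother's Rh distribution: P(Rh+) = 1.
Independent loci: 1/8 × 1 = 1/8.

1/8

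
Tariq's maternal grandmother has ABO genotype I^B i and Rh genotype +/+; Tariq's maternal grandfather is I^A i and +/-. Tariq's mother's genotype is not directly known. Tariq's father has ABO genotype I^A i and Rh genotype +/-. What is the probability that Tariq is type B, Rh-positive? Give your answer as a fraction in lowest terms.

7/64

Tariq's mother's ABO genotype from I^B i × I^A i: 1/4 I^A I^B, 1/4 I^A i, 1/4 I^B i, 1/4 i i.
Crossing each possibility with the father I^A i and summing P(type B): 1/4·1/4 + 1/4·0 + 1/4·1/4 + 1/4·0 = 1/8.
Similarly for Rh via the mother's Rh distribution: P(Rh+) = 7/8.
Independent loci: 1/8 × 7/8 = 7/64.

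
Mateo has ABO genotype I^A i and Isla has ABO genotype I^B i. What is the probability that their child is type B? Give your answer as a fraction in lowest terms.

ABO cross I^A i × I^B i → offspring phenotypes: 1/4 O, 1/4 A, 1/4 B, 1/4 AB.
So P(type B) = 1/4.

1/4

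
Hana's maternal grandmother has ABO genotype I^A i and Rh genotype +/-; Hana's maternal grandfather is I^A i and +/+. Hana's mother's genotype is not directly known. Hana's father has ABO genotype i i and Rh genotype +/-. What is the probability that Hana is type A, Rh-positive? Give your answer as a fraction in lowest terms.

Hana's mother's ABO genotype from I^A i × I^A i: 1/4 I^A I^A, 1/2 I^A i, 1/4 i i.
Crossing each possibility with the father i i and summing P(type A): 1/4·1 + 1/2·1/2 + 1/4·0 = 1/2.
Similarly for Rh via the mother's Rh distribution: P(Rh+) = 7/8.
Independent loci: 1/2 × 7/8 = 7/16.

7/16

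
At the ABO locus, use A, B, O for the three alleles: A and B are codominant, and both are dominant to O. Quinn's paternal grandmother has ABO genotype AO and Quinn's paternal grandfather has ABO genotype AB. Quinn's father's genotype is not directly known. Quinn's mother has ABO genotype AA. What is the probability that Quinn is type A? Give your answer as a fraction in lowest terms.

3/4

Quinn's father's ABO genotype from AO × AB: 1/4 AA, 1/4 AB, 1/4 AO, 1/4 BO.
Crossing each possibility with the mother AA and summing P(type A): 1/4·1 + 1/4·1/2 + 1/4·1 + 1/4·1/2 = 3/4.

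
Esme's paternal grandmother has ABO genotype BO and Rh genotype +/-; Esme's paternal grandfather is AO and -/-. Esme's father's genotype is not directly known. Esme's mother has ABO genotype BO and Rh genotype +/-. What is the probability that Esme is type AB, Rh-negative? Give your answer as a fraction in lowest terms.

Esme's father's ABO genotype from BO × AO: 1/4 AB, 1/4 AO, 1/4 BO, 1/4 OO.
Crossing each possibility with the mother BO and summing P(type AB): 1/4·1/4 + 1/4·1/4 + 1/4·0 + 1/4·0 = 1/8.
Similarly for Rh via the father's Rh distribution: P(Rh-) = 3/8.
Independent loci: 1/8 × 3/8 = 3/64.

3/64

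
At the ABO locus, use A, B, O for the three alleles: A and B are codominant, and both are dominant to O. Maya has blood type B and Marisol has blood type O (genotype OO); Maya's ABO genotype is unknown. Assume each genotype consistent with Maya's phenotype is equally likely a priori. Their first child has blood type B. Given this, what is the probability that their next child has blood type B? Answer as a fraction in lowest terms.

5/6

Possible genotypes: Maya ∈ {BB, BO}; Marisol ∈ {OO}.
Weight each parental genotype pair by prior × P(type-B child):
  BB × OO: posterior weight 2/3; P(next child type B) = 1.
  BO × OO: posterior weight 1/3; P(next child type B) = 1/2.
Weighted sum = 5/6.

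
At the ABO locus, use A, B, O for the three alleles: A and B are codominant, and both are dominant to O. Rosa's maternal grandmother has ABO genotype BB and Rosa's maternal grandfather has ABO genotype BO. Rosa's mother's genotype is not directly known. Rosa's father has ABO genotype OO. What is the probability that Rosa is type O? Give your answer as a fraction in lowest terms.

1/4

Rosa's mother's ABO genotype from BB × BO: 1/2 BB, 1/2 BO.
Crossing each possibility with the father OO and summing P(type O): 1/2·0 + 1/2·1/2 = 1/4.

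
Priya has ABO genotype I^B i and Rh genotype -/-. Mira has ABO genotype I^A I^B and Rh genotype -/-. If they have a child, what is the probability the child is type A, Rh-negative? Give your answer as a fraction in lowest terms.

1/4

ABO cross I^B i × I^A I^B → offspring phenotypes: 1/4 A, 1/2 B, 1/4 AB.
Rh cross -/- × -/- → 1 Rh-.
Independent loci: P(type A, Rh-negative) = 1/4 × 1 = 1/4.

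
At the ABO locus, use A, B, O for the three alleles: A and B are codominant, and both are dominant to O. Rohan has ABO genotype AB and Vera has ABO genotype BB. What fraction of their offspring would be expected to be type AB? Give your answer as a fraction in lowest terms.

1/2

ABO cross AB × BB → offspring phenotypes: 1/2 B, 1/2 AB.
So P(type AB) = 1/2.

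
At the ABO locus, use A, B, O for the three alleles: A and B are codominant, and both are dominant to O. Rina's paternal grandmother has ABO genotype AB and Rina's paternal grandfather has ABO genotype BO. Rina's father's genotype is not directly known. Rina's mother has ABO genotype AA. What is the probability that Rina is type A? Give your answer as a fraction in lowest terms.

Rina's father's ABO genotype from AB × BO: 1/4 AB, 1/4 AO, 1/4 BB, 1/4 BO.
Crossing each possibility with the mother AA and summing P(type A): 1/4·1/2 + 1/4·1 + 1/4·0 + 1/4·1/2 = 1/2.

1/2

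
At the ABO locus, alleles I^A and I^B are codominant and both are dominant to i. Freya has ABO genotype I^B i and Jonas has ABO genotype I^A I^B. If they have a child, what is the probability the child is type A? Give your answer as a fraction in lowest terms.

1/4

ABO cross I^B i × I^A I^B → offspring phenotypes: 1/4 A, 1/2 B, 1/4 AB.
So P(type A) = 1/4.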